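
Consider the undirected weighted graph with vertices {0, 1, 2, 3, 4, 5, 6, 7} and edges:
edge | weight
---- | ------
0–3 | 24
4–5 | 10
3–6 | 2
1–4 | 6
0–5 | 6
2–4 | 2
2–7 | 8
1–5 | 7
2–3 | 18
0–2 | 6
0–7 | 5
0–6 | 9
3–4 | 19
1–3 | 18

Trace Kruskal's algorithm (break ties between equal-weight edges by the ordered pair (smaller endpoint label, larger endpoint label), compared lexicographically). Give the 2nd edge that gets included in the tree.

3-6

Kruskal: consider edges lightest-first.
2–4 (2): add — endpoints in different components.
3–6 (2): add — endpoints in different components.
0–7 (5): add — endpoints in different components.
0–2 (6): add — endpoints in different components.
0–5 (6): add — endpoints in different components.
1–4 (6): add — endpoints in different components.
1–5 (7): skip — 1 and 5 already connected.
2–7 (8): skip — 2 and 7 already connected.
0–6 (9): add — endpoints in different components.
The 2nd edge added is 3–6.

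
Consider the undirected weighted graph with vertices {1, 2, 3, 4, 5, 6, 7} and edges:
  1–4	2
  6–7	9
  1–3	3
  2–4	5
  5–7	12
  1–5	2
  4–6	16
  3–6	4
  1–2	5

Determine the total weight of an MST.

Grow the tree from 3 using Prim:
Step 1: cheapest edge leaving the tree is 1–3 (3); add 1.
Step 2: cheapest edge leaving the tree is 1–4 (2); add 4.
Step 3: cheapest edge leaving the tree is 1–5 (2); add 5.
Step 4: cheapest edge leaving the tree is 3–6 (4); add 6.
Step 5: cheapest edge leaving the tree is 1–2 (5); add 2.
Step 6: cheapest edge leaving the tree is 6–7 (9); add 7.
MST edges: 1–3, 1–4, 1–5, 3–6, 1–2, 6–7; total weight 3+2+2+4+5+9 = 25.

25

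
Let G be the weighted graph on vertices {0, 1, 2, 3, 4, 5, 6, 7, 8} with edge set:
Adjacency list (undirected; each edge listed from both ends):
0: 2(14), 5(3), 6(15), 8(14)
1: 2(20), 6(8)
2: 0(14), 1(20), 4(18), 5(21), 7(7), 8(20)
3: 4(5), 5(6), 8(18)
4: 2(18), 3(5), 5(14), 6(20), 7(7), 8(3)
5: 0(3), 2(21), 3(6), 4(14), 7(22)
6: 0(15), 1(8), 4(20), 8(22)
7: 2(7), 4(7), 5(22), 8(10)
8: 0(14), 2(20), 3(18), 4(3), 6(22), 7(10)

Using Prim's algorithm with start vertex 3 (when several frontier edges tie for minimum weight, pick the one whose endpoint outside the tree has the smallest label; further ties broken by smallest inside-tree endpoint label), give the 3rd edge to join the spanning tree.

3-5

Grow the tree from 3 using Prim:
Step 1: cheapest edge leaving the tree is 3—4 (5); add 4.
Step 2: cheapest edge leaving the tree is 4—8 (3); add 8.
Step 3: cheapest edge leaving the tree is 3—5 (6); add 5.
Step 4: cheapest edge leaving the tree is 0—5 (3); add 0.
Step 5: cheapest edge leaving the tree is 4—7 (7); add 7.
Step 6: cheapest edge leaving the tree is 2—7 (7); add 2.
Step 7: cheapest edge leaving the tree is 0—6 (15); add 6.
Step 8: cheapest edge leaving the tree is 1—6 (8); add 1.
The 3rd edge added is 3—5.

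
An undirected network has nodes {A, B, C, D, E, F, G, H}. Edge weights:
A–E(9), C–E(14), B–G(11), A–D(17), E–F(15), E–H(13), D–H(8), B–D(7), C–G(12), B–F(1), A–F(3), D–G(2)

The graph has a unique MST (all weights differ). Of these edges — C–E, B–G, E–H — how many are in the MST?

Kruskal: consider edges lightest-first.
B–F (1): add — endpoints in different components.
D–G (2): add — endpoints in different components.
A–F (3): add — endpoints in different components.
B–D (7): add — endpoints in different components.
D–H (8): add — endpoints in different components.
A–E (9): add — endpoints in different components.
B–G (11): skip — B and G already connected.
C–G (12): add — endpoints in different components.
MST edge set: {B–F, D–G, A–F, B–D, D–H, A–E, C–G}.
Of the listed edges, {} are in the MST → 0.

0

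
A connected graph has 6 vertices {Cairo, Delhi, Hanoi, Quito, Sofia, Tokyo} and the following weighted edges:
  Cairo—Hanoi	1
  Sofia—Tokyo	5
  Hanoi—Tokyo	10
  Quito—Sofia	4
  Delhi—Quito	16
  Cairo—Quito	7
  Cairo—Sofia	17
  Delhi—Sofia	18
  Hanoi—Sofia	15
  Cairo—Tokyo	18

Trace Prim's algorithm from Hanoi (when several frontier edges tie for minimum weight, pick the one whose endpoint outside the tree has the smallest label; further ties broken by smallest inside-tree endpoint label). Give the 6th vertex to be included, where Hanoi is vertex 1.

Prim, starting at Hanoi.
Step 1: cheapest edge leaving the tree is Cairo—Hanoi (1); add Cairo.
Step 2: cheapest edge leaving the tree is Cairo—Quito (7); add Quito.
Step 3: cheapest edge leaving the tree is Quito—Sofia (4); add Sofia.
Step 4: cheapest edge leaving the tree is Sofia—Tokyo (5); add Tokyo.
Step 5: cheapest edge leaving the tree is Delhi—Quito (16); add Delhi.
Vertex order: Hanoi, Cairo, Quito, Sofia, Tokyo, Delhi. The 6th vertex is Delhi.

Delhi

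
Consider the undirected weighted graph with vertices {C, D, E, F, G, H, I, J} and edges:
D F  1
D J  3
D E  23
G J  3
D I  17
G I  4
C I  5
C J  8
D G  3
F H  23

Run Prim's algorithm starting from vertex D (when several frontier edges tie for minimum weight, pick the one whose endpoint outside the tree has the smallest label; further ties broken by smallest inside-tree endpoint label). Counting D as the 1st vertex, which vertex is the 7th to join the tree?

Grow the tree from D using Prim:
Step 1: frontier [D F 1, D G 3, D J 3, D I 17, D E 23] → take D F (1); add F.
Step 2: frontier [D G 3, D J 3, D I 17, D E 23, F H 23] → take D G (3); add G.
Step 3: frontier [D J 3, D I 17, D E 23, F H 23, G J 3, G I 4] → take D J (3); add J.
Step 4: frontier [D I 17, D E 23, F H 23, G I 4, C J 8] → take G I (4); add I.
Step 5: frontier [D E 23, F H 23, C I 5, C J 8] → take C I (5); add C.
Step 6: frontier [D E 23, F H 23] → take D E (23); add E.
Step 7: frontier [F H 23] → take F H (23); add H.
Vertex order: D, F, G, J, I, C, E, H. The 7th vertex is E.

E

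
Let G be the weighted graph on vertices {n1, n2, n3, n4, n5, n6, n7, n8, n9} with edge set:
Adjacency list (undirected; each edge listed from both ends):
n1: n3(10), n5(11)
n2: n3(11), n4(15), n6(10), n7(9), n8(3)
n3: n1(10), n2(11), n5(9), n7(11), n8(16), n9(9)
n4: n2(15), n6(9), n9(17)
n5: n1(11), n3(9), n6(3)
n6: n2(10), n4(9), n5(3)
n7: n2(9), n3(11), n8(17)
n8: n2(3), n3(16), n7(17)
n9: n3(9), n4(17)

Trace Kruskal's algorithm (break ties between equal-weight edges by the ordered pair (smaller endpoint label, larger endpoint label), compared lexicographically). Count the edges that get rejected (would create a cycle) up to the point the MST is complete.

0

Kruskal's algorithm — process edges by increasing weight (ties by edge label):
n2 n8 (3): add — endpoints in different components.
n5 n6 (3): add — endpoints in different components.
n2 n7 (9): add — endpoints in different components.
n3 n5 (9): add — endpoints in different components.
n3 n9 (9): add — endpoints in different components.
n4 n6 (9): add — endpoints in different components.
n1 n3 (10): add — endpoints in different components.
n2 n6 (10): add — endpoints in different components.
Edges rejected before the tree was complete: 0.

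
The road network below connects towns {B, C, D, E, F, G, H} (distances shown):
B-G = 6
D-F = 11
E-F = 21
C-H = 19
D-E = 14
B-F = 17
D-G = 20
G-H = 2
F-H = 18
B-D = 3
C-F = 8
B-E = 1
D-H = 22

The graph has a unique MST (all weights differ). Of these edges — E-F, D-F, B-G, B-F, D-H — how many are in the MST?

Kruskal's algorithm — process edges by increasing weight (ties by edge label):
B-E (1): add. Components now {B,E} {C} {D} {F} {G} {H}
G-H (2): add. Components now {B,E} {C} {D} {F} {G,H}
B-D (3): add. Components now {B,D,E} {C} {F} {G,H}
B-G (6): add. Components now {B,D,E,G,H} {C} {F}
C-F (8): add. Components now {B,D,E,G,H} {C,F}
D-F (11): add. Components now {B,C,D,E,F,G,H}
MST edge set: {B-E, G-H, B-D, B-G, C-F, D-F}.
Of the listed edges, {D-F, B-G} are in the MST → 2.

2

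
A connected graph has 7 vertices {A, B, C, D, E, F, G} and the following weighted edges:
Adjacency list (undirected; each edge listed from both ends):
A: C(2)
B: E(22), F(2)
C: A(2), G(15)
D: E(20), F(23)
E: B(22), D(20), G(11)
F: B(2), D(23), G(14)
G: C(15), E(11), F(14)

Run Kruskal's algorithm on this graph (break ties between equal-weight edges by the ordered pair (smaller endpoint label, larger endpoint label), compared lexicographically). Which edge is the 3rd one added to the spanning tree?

E-G

Kruskal's algorithm — process edges by increasing weight (ties by edge label):
A-C (2): add — endpoints in different components.
B-F (2): add — endpoints in different components.
E-G (11): add — endpoints in different components.
F-G (14): add — endpoints in different components.
C-G (15): add — endpoints in different components.
D-E (20): add — endpoints in different components.
The 3rd edge added is E-G.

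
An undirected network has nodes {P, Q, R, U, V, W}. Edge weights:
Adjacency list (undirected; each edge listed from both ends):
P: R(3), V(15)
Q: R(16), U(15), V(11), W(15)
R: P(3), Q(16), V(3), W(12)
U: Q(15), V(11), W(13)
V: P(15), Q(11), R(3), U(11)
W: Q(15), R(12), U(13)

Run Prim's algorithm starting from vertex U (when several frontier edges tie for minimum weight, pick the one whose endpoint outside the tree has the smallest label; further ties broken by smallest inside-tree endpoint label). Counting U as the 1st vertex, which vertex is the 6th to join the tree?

Prim's algorithm from U:
Step 1: cheapest edge leaving the tree is U—V (11); add V.
Step 2: cheapest edge leaving the tree is R—V (3); add R.
Step 3: cheapest edge leaving the tree is P—R (3); add P.
Step 4: cheapest edge leaving the tree is Q—V (11); add Q.
Step 5: cheapest edge leaving the tree is R—W (12); add W.
Vertex order: U, V, R, P, Q, W. The 6th vertex is W.

W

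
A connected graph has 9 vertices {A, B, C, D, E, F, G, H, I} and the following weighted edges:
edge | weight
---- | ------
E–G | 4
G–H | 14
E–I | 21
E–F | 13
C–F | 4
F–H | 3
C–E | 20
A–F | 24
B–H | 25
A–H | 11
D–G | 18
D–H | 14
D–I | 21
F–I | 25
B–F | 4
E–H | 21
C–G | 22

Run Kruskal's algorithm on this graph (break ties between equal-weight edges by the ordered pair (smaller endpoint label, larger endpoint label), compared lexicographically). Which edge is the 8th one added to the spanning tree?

Kruskal's algorithm — process edges by increasing weight (ties by edge label):
F–H (3): add — endpoints in different components.
B–F (4): add — endpoints in different components.
C–F (4): add — endpoints in different components.
E–G (4): add — endpoints in different components.
A–H (11): add — endpoints in different components.
E–F (13): add — endpoints in different components.
D–H (14): add — endpoints in different components.
G–H (14): skip — G and H already connected.
D–G (18): skip — D and G already connected.
C–E (20): skip — C and E already connected.
D–I (21): add — endpoints in different components.
The 8th edge added is D–I.

D-I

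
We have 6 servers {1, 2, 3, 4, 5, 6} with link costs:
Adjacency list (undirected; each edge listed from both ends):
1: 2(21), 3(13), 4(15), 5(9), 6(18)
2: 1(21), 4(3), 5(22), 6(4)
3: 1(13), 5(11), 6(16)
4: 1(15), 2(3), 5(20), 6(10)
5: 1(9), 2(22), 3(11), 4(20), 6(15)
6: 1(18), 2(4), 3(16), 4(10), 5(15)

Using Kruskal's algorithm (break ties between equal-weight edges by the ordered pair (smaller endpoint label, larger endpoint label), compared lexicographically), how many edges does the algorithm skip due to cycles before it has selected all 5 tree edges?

Sort edges by weight, then run Kruskal:
2—4 (3): add — endpoints in different components.
2—6 (4): add — endpoints in different components.
1—5 (9): add — endpoints in different components.
4—6 (10): skip — 4 and 6 already connected.
3—5 (11): add — endpoints in different components.
1—3 (13): skip — 1 and 3 already connected.
1—4 (15): add — endpoints in different components.
Edges rejected before the tree was complete: 2.

2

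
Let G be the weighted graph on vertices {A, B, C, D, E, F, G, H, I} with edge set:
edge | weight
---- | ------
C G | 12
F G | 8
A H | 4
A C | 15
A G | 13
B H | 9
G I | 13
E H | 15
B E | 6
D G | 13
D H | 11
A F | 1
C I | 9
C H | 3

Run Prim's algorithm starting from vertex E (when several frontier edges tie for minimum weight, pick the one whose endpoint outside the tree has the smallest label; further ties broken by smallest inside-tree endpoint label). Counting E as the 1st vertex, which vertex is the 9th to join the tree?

D

Grow the tree from E using Prim:
Step 1: frontier [B E 6, E H 15] → take B E (6); add B.
Step 2: frontier [B H 9, E H 15] → take B H (9); add H.
Step 3: frontier [C H 3, A H 4, D H 11] → take C H (3); add C.
Step 4: frontier [C I 9, C G 12, A C 15, A H 4, D H 11] → take A H (4); add A.
Step 5: frontier [A F 1, A G 13, C I 9, C G 12, D H 11] → take A F (1); add F.
Step 6: frontier [A G 13, C I 9, C G 12, F G 8, D H 11] → take F G (8); add G.
Step 7: frontier [C I 9, D G 13, G I 13, D H 11] → take C I (9); add I.
Step 8: frontier [D G 13, D H 11] → take D H (11); add D.
Vertex order: E, B, H, C, A, F, G, I, D. The 9th vertex is D.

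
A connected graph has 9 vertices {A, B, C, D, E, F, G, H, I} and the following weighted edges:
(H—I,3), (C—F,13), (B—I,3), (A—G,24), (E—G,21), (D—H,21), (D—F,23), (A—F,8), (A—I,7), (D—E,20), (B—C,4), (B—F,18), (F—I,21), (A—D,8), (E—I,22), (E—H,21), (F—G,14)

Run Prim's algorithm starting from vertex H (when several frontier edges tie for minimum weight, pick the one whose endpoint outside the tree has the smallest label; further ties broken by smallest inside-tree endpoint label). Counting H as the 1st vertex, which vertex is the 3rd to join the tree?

Grow the tree from H using Prim:
Step 1: cheapest edge leaving the tree is H—I (3); add I.
Step 2: cheapest edge leaving the tree is B—I (3); add B.
Step 3: cheapest edge leaving the tree is B—C (4); add C.
Step 4: cheapest edge leaving the tree is A—I (7); add A.
Step 5: cheapest edge leaving the tree is A—D (8); add D.
Step 6: cheapest edge leaving the tree is A—F (8); add F.
Step 7: cheapest edge leaving the tree is F—G (14); add G.
Step 8: cheapest edge leaving the tree is D—E (20); add E.
Vertex order: H, I, B, C, A, D, F, G, E. The 3rd vertex is B.

B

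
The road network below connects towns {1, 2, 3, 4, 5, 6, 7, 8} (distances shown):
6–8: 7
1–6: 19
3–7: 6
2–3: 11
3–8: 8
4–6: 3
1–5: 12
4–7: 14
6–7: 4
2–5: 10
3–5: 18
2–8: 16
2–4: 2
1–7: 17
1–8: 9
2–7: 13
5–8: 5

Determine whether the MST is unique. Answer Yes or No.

Yes

Kruskal's algorithm — process edges by increasing weight (ties by edge label):
2–4 (2): add — endpoints in different components.
4–6 (3): add — endpoints in different components.
6–7 (4): add — endpoints in different components.
5–8 (5): add — endpoints in different components.
3–7 (6): add — endpoints in different components.
6–8 (7): add — endpoints in different components.
3–8 (8): skip — 3 and 8 already connected.
1–8 (9): add — endpoints in different components.
Every non-tree edge has weight strictly greater than the heaviest edge on the tree path between its endpoints, so the MST is unique.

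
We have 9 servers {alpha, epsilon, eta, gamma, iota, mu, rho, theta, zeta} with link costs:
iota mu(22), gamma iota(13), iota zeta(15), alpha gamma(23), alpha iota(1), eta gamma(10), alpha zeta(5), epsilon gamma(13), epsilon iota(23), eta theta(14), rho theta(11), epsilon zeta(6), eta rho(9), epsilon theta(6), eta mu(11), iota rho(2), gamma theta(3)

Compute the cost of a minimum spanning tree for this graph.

43

Sort edges by weight, then run Kruskal:
alpha iota (1): add — endpoints in different components.
iota rho (2): add — endpoints in different components.
gamma theta (3): add — endpoints in different components.
alpha zeta (5): add — endpoints in different components.
epsilon theta (6): add — endpoints in different components.
epsilon zeta (6): add — endpoints in different components.
eta rho (9): add — endpoints in different components.
eta gamma (10): skip — gamma and eta already connected.
eta mu (11): add — endpoints in different components.
MST edges: alpha iota, iota rho, gamma theta, alpha zeta, epsilon theta, epsilon zeta, eta rho, eta mu; total weight 1+2+3+5+6+6+9+11 = 43.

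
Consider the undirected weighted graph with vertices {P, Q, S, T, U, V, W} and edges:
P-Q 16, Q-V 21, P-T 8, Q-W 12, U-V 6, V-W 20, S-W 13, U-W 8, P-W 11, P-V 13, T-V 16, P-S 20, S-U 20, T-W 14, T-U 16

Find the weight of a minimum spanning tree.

Grow the tree from S using Prim:
Step 1: cheapest edge leaving the tree is S-W (13); add W.
Step 2: cheapest edge leaving the tree is U-W (8); add U.
Step 3: cheapest edge leaving the tree is U-V (6); add V.
Step 4: cheapest edge leaving the tree is P-W (11); add P.
Step 5: cheapest edge leaving the tree is P-T (8); add T.
Step 6: cheapest edge leaving the tree is Q-W (12); add Q.
MST edges: S-W, U-W, U-V, P-W, P-T, Q-W; total weight 13+8+6+11+8+12 = 58.

58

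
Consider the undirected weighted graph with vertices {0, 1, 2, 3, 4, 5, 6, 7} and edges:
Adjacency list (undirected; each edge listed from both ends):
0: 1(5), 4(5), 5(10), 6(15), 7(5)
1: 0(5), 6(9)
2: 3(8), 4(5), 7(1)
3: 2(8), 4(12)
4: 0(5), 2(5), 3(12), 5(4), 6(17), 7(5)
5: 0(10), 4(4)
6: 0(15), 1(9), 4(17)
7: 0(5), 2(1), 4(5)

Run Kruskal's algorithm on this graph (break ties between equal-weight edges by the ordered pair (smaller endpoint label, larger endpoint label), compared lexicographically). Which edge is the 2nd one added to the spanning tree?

4-5

Kruskal: consider edges lightest-first.
2–7 (1): add — endpoints in different components.
4–5 (4): add — endpoints in different components.
0–1 (5): add — endpoints in different components.
0–4 (5): add — endpoints in different components.
0–7 (5): add — endpoints in different components.
2–4 (5): skip — 2 and 4 already connected.
4–7 (5): skip — 4 and 7 already connected.
2–3 (8): add — endpoints in different components.
1–6 (9): add — endpoints in different components.
The 2nd edge added is 4–5.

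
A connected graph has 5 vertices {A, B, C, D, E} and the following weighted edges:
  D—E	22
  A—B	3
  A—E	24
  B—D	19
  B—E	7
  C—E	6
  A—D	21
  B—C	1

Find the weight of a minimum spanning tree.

Kruskal's algorithm — process edges by increasing weight (ties by edge label):
B—C (1): add. Components now {A} {B,C} {D} {E}
A—B (3): add. Components now {A,B,C} {D} {E}
C—E (6): add. Components now {A,B,C,E} {D}
B—E (7): skip — B and E already connected.
B—D (19): add. Components now {A,B,C,D,E}
MST edges: B—C, A—B, C—E, B—D; total weight 1+3+6+19 = 29.

29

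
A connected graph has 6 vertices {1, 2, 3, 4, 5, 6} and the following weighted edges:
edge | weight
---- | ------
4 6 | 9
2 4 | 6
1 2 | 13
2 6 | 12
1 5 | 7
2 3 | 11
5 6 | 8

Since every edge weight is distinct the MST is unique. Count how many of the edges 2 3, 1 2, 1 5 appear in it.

2

Kruskal: consider edges lightest-first.
2 4 (6): add. Components now {1} {2,4} {3} {5} {6}
1 5 (7): add. Components now {1,5} {2,4} {3} {6}
5 6 (8): add. Components now {1,5,6} {2,4} {3}
4 6 (9): add. Components now {1,2,4,5,6} {3}
2 3 (11): add. Components now {1,2,3,4,5,6}
MST edge set: {2 4, 1 5, 5 6, 4 6, 2 3}.
Of the listed edges, {2 3, 1 5} are in the MST → 2.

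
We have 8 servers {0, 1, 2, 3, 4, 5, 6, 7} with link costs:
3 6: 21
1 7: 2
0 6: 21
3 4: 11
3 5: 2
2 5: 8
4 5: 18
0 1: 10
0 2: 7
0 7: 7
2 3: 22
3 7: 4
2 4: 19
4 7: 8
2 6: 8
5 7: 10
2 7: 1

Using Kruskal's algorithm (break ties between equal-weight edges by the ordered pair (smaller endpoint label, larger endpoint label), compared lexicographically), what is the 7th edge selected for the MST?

Kruskal's algorithm — process edges by increasing weight (ties by edge label):
2 7 (1): add — endpoints in different components.
1 7 (2): add — endpoints in different components.
3 5 (2): add — endpoints in different components.
3 7 (4): add — endpoints in different components.
0 2 (7): add — endpoints in different components.
0 7 (7): skip — 0 and 7 already connected.
2 5 (8): skip — 2 and 5 already connected.
2 6 (8): add — endpoints in different components.
4 7 (8): add — endpoints in different components.
The 7th edge added is 4 7.

4-7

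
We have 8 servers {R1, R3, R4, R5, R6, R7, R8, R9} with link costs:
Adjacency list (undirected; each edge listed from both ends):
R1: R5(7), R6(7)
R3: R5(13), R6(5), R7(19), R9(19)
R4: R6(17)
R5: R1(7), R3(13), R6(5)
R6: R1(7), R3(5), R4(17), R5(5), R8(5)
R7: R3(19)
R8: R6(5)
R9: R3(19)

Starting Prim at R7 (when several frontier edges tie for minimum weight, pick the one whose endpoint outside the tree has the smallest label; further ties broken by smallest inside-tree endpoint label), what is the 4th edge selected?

Grow the tree from R7 using Prim:
Step 1: frontier [R3-R7 19] → take R3-R7 (19); add R3.
Step 2: frontier [R3-R6 5, R3-R5 13, R3-R9 19] → take R3-R6 (5); add R6.
Step 3: frontier [R3-R5 13, R3-R9 19, R5-R6 5, R6-R8 5, R1-R6 7, R4-R6 17] → take R5-R6 (5); add R5.
Step 4: frontier [R3-R9 19, R1-R5 7, R6-R8 5, R1-R6 7, R4-R6 17] → take R6-R8 (5); add R8.
Step 5: frontier [R3-R9 19, R1-R5 7, R1-R6 7, R4-R6 17] → take R1-R5 (7); add R1.
Step 6: frontier [R3-R9 19, R4-R6 17] → take R4-R6 (17); add R4.
Step 7: frontier [R3-R9 19] → take R3-R9 (19); add R9.
The 4th edge added is R6-R8.

R6-R8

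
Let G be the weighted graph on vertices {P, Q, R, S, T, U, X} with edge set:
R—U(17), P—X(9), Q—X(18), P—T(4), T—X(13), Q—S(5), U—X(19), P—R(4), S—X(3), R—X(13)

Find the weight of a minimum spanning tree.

42

Prim, starting at T.
Step 1: frontier [P—T 4, T—X 13] → take P—T (4); add P.
Step 2: frontier [P—R 4, P—X 9, T—X 13] → take P—R (4); add R.
Step 3: frontier [P—X 9, R—X 13, R—U 17, T—X 13] → take P—X (9); add X.
Step 4: frontier [R—U 17, S—X 3, Q—X 18, U—X 19] → take S—X (3); add S.
Step 5: frontier [R—U 17, Q—S 5, Q—X 18, U—X 19] → take Q—S (5); add Q.
Step 6: frontier [R—U 17, U—X 19] → take R—U (17); add U.
MST edges: P—T, P—R, P—X, S—X, Q—S, R—U; total weight 4+4+9+3+5+17 = 42.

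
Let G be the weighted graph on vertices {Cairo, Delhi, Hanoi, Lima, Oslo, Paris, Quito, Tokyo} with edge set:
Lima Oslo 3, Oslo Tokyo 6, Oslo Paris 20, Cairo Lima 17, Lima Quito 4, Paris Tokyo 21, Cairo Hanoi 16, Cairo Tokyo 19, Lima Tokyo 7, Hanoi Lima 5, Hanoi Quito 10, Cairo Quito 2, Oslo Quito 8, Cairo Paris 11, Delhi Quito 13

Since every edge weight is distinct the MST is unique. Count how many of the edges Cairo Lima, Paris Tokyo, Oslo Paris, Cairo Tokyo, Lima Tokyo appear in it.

0

Kruskal's algorithm — process edges by increasing weight (ties by edge label):
Cairo Quito (2): add — endpoints in different components.
Lima Oslo (3): add — endpoints in different components.
Lima Quito (4): add — endpoints in different components.
Hanoi Lima (5): add — endpoints in different components.
Oslo Tokyo (6): add — endpoints in different components.
Lima Tokyo (7): skip — Lima and Tokyo already connected.
Oslo Quito (8): skip — Quito and Oslo already connected.
Hanoi Quito (10): skip — Quito and Hanoi already connected.
Cairo Paris (11): add — endpoints in different components.
Delhi Quito (13): add — endpoints in different components.
MST edge set: {Cairo Quito, Lima Oslo, Lima Quito, Hanoi Lima, Oslo Tokyo, Cairo Paris, Delhi Quito}.
Of the listed edges, {} are in the MST → 0.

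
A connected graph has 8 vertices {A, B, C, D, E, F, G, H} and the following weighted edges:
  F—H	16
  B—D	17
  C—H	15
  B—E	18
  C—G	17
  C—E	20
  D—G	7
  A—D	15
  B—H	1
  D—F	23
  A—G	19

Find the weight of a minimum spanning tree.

89

Kruskal: consider edges lightest-first.
B—H (1): add — endpoints in different components.
D—G (7): add — endpoints in different components.
A—D (15): add — endpoints in different components.
C—H (15): add — endpoints in different components.
F—H (16): add — endpoints in different components.
B—D (17): add — endpoints in different components.
C—G (17): skip — C and G already connected.
B—E (18): add — endpoints in different components.
MST edges: B—H, D—G, A—D, C—H, F—H, B—D, B—E; total weight 1+7+15+15+16+17+18 = 89.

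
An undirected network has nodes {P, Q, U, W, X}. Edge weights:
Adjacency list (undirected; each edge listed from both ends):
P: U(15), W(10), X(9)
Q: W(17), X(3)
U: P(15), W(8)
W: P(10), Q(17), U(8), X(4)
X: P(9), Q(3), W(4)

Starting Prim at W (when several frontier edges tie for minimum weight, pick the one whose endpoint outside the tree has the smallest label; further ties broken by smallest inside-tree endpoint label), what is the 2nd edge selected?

Q-X

Grow the tree from W using Prim:
Step 1: cheapest edge leaving the tree is W-X (4); add X.
Step 2: cheapest edge leaving the tree is Q-X (3); add Q.
Step 3: cheapest edge leaving the tree is U-W (8); add U.
Step 4: cheapest edge leaving the tree is P-X (9); add P.
The 2nd edge added is Q-X.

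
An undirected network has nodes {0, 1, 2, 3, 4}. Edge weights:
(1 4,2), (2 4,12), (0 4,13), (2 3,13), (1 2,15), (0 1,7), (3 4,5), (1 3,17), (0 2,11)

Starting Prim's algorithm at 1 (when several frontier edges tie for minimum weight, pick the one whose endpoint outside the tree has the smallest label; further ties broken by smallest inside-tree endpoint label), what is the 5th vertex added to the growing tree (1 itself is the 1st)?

Prim, starting at 1.
Step 1: frontier [1 4 2, 0 1 7, 1 2 15, 1 3 17] → take 1 4 (2); add 4.
Step 2: frontier [0 1 7, 1 2 15, 1 3 17, 3 4 5, 2 4 12, 0 4 13] → take 3 4 (5); add 3.
Step 3: frontier [0 1 7, 1 2 15, 2 3 13, 2 4 12, 0 4 13] → take 0 1 (7); add 0.
Step 4: frontier [0 2 11, 1 2 15, 2 3 13, 2 4 12] → take 0 2 (11); add 2.
Vertex order: 1, 4, 3, 0, 2. The 5th vertex is 2.

2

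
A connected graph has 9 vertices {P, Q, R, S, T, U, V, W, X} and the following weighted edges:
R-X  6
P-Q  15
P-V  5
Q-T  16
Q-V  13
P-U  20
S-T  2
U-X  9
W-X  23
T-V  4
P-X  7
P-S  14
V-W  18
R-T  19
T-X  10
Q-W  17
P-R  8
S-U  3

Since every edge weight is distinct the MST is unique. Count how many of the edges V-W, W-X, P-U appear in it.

0

Kruskal's algorithm — process edges by increasing weight (ties by edge label):
S-T (2): add — endpoints in different components.
S-U (3): add — endpoints in different components.
T-V (4): add — endpoints in different components.
P-V (5): add — endpoints in different components.
R-X (6): add — endpoints in different components.
P-X (7): add — endpoints in different components.
P-R (8): skip — P and R already connected.
U-X (9): skip — X and U already connected.
T-X (10): skip — X and T already connected.
Q-V (13): add — endpoints in different components.
P-S (14): skip — S and P already connected.
P-Q (15): skip — P and Q already connected.
Q-T (16): skip — T and Q already connected.
Q-W (17): add — endpoints in different components.
MST edge set: {S-T, S-U, T-V, P-V, R-X, P-X, Q-V, Q-W}.
Of the listed edges, {} are in the MST → 0.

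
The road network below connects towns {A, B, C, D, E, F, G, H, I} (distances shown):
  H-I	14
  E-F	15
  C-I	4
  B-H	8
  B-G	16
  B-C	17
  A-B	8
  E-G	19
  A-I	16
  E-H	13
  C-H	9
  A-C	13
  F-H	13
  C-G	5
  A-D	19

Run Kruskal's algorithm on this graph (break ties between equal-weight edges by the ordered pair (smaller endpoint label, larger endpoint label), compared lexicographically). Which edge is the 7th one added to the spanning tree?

F-H

Sort edges by weight, then run Kruskal:
C-I (4): add — endpoints in different components.
C-G (5): add — endpoints in different components.
A-B (8): add — endpoints in different components.
B-H (8): add — endpoints in different components.
C-H (9): add — endpoints in different components.
A-C (13): skip — A and C already connected.
E-H (13): add — endpoints in different components.
F-H (13): add — endpoints in different components.
H-I (14): skip — H and I already connected.
E-F (15): skip — E and F already connected.
A-I (16): skip — A and I already connected.
B-G (16): skip — B and G already connected.
B-C (17): skip — B and C already connected.
A-D (19): add — endpoints in different components.
The 7th edge added is F-H.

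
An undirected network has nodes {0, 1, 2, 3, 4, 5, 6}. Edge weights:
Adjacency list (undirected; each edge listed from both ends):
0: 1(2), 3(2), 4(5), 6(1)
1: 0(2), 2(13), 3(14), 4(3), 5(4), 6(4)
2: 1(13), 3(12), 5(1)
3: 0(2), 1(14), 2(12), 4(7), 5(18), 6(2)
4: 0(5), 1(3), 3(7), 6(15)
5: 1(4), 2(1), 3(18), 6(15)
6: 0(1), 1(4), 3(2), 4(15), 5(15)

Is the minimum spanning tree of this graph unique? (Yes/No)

Kruskal's algorithm — process edges by increasing weight (ties by edge label):
0-6 (1): add. Components now {0,6} {1} {2} {3} {4} {5}
2-5 (1): add. Components now {0,6} {1} {2,5} {3} {4}
0-1 (2): add. Components now {0,1,6} {2,5} {3} {4}
0-3 (2): add. Components now {0,1,3,6} {2,5} {4}
3-6 (2): skip — 3 and 6 already connected.
1-4 (3): add. Components now {0,1,3,4,6} {2,5}
1-5 (4): add. Components now {0,1,2,3,4,5,6}
Non-tree edge 3-6 has weight 2, equal to the heaviest edge on its tree cycle — swapping gives another MST of the same weight. Not unique.

No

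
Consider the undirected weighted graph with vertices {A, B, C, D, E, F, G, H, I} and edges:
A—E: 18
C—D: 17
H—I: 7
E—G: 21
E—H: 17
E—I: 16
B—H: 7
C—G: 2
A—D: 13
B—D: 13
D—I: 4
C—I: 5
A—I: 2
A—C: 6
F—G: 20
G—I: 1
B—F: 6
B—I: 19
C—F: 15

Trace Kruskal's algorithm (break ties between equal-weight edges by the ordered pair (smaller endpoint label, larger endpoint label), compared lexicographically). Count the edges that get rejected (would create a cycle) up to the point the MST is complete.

5

Kruskal's algorithm — process edges by increasing weight (ties by edge label):
G—I (1): add — endpoints in different components.
A—I (2): add — endpoints in different components.
C—G (2): add — endpoints in different components.
D—I (4): add — endpoints in different components.
C—I (5): skip — C and I already connected.
A—C (6): skip — A and C already connected.
B—F (6): add — endpoints in different components.
B—H (7): add — endpoints in different components.
H—I (7): add — endpoints in different components.
A—D (13): skip — A and D already connected.
B—D (13): skip — B and D already connected.
C—F (15): skip — C and F already connected.
E—I (16): add — endpoints in different components.
Edges rejected before the tree was complete: 5.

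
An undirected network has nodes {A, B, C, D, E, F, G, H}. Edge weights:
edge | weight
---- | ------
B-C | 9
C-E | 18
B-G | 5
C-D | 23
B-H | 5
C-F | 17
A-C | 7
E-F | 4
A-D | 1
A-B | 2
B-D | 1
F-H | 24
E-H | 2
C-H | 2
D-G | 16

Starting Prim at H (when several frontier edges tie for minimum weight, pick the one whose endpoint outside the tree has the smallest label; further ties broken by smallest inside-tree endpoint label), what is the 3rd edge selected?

E-F

Prim's algorithm from H:
Step 1: cheapest edge leaving the tree is C-H (2); add C.
Step 2: cheapest edge leaving the tree is E-H (2); add E.
Step 3: cheapest edge leaving the tree is E-F (4); add F.
Step 4: cheapest edge leaving the tree is B-H (5); add B.
Step 5: cheapest edge leaving the tree is B-D (1); add D.
Step 6: cheapest edge leaving the tree is A-D (1); add A.
Step 7: cheapest edge leaving the tree is B-G (5); add G.
The 3rd edge added is E-F.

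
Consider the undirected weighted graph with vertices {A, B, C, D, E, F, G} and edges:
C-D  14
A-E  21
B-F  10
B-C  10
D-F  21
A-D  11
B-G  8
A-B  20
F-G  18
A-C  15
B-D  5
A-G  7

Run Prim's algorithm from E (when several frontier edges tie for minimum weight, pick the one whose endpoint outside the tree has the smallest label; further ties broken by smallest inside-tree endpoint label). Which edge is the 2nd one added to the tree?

A-G

Grow the tree from E using Prim:
Step 1: frontier [A-E 21] → take A-E (21); add A.
Step 2: frontier [A-G 7, A-D 11, A-C 15, A-B 20] → take A-G (7); add G.
Step 3: frontier [A-D 11, A-C 15, A-B 20, B-G 8, F-G 18] → take B-G (8); add B.
Step 4: frontier [A-D 11, A-C 15, B-D 5, B-C 10, B-F 10, F-G 18] → take B-D (5); add D.
Step 5: frontier [A-C 15, B-C 10, B-F 10, C-D 14, D-F 21, F-G 18] → take B-C (10); add C.
Step 6: frontier [B-F 10, D-F 21, F-G 18] → take B-F (10); add F.
The 2nd edge added is A-G.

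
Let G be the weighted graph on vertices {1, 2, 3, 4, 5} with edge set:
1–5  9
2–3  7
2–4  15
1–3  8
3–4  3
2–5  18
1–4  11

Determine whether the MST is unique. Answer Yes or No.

Kruskal: consider edges lightest-first.
3–4 (3): add. Components now {1} {2} {3,4} {5}
2–3 (7): add. Components now {1} {2,3,4} {5}
1–3 (8): add. Components now {1,2,3,4} {5}
1–5 (9): add. Components now {1,2,3,4,5}
Every non-tree edge has weight strictly greater than the heaviest edge on the tree path between its endpoints, so the MST is unique.

Yes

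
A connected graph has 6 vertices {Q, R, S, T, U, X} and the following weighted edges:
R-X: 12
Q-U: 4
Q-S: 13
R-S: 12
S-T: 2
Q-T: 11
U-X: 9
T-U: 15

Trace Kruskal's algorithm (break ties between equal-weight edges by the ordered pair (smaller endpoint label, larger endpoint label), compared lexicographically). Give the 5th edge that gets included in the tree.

R-S

Sort edges by weight, then run Kruskal:
S-T (2): add. Components now {Q} {R} {U} {S,T} {X}
Q-U (4): add. Components now {Q,U} {R} {S,T} {X}
U-X (9): add. Components now {Q,U,X} {R} {S,T}
Q-T (11): add. Components now {Q,S,T,U,X} {R}
R-S (12): add. Components now {Q,R,S,T,U,X}
The 5th edge added is R-S.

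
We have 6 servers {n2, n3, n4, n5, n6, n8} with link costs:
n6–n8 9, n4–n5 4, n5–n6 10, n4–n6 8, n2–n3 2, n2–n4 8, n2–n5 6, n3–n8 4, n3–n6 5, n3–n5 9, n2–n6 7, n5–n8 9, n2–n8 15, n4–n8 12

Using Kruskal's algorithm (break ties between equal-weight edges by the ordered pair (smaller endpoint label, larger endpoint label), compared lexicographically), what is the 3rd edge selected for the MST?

Kruskal: consider edges lightest-first.
n2–n3 (2): add. Components now {n8} {n2,n3} {n4} {n6} {n5}
n3–n8 (4): add. Components now {n2,n3,n8} {n4} {n6} {n5}
n4–n5 (4): add. Components now {n2,n3,n8} {n4,n5} {n6}
n3–n6 (5): add. Components now {n2,n3,n6,n8} {n4,n5}
n2–n5 (6): add. Components now {n2,n3,n4,n5,n6,n8}
The 3rd edge added is n4–n5.

n4-n5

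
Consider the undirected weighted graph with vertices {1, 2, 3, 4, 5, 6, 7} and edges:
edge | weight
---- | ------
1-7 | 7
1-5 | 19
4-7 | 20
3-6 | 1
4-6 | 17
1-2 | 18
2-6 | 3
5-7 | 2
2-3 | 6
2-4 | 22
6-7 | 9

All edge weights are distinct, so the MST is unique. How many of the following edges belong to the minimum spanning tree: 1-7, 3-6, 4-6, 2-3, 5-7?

Kruskal's algorithm — process edges by increasing weight (ties by edge label):
3-6 (1): add. Components now {1} {2} {3,6} {4} {5} {7}
5-7 (2): add. Components now {1} {2} {3,6} {4} {5,7}
2-6 (3): add. Components now {1} {2,3,6} {4} {5,7}
2-3 (6): skip — 2 and 3 already connected.
1-7 (7): add. Components now {1,5,7} {2,3,6} {4}
6-7 (9): add. Components now {1,2,3,5,6,7} {4}
4-6 (17): add. Components now {1,2,3,4,5,6,7}
MST edge set: {3-6, 5-7, 2-6, 1-7, 6-7, 4-6}.
Of the listed edges, {1-7, 3-6, 4-6, 5-7} are in the MST → 4.

4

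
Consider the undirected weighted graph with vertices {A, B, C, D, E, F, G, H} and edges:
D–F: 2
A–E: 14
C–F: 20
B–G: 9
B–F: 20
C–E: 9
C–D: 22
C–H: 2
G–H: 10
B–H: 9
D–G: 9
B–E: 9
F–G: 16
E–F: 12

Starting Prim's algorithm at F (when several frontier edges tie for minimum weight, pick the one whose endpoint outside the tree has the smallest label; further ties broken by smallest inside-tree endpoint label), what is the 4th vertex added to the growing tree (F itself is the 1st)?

Grow the tree from F using Prim:
Step 1: frontier [D–F 2, E–F 12, F–G 16, B–F 20, C–F 20] → take D–F (2); add D.
Step 2: frontier [D–G 9, C–D 22, E–F 12, F–G 16, B–F 20, C–F 20] → take D–G (9); add G.
Step 3: frontier [C–D 22, E–F 12, B–F 20, C–F 20, B–G 9, G–H 10] → take B–G (9); add B.
Step 4: frontier [B–E 9, B–H 9, C–D 22, E–F 12, C–F 20, G–H 10] → take B–E (9); add E.
Step 5: frontier [B–H 9, C–D 22, C–E 9, A–E 14, C–F 20, G–H 10] → take C–E (9); add C.
Step 6: frontier [B–H 9, C–H 2, A–E 14, G–H 10] → take C–H (2); add H.
Step 7: frontier [A–E 14] → take A–E (14); add A.
Vertex order: F, D, G, B, E, C, H, A. The 4th vertex is B.

B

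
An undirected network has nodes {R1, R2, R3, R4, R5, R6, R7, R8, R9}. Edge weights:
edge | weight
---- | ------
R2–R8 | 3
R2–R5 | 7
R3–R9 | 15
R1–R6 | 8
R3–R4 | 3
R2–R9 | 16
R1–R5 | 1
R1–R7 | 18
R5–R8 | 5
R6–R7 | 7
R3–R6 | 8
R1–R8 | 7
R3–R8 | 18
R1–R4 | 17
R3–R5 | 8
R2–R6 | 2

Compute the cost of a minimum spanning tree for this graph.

Sort edges by weight, then run Kruskal:
R1–R5 (1): add — endpoints in different components.
R2–R6 (2): add — endpoints in different components.
R2–R8 (3): add — endpoints in different components.
R3–R4 (3): add — endpoints in different components.
R5–R8 (5): add — endpoints in different components.
R1–R8 (7): skip — R8 and R1 already connected.
R2–R5 (7): skip — R5 and R2 already connected.
R6–R7 (7): add — endpoints in different components.
R1–R6 (8): skip — R6 and R1 already connected.
R3–R5 (8): add — endpoints in different components.
R3–R6 (8): skip — R3 and R6 already connected.
R3–R9 (15): add — endpoints in different components.
MST edges: R1–R5, R2–R6, R2–R8, R3–R4, R5–R8, R6–R7, R3–R5, R3–R9; total weight 1+2+3+3+5+7+8+15 = 44.

44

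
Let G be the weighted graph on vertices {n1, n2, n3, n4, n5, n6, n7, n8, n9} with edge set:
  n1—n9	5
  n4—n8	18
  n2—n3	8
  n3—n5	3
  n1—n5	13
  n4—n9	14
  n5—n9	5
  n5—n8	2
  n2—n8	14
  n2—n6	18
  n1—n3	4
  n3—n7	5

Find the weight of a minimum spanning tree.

59

Prim's algorithm from n5:
Step 1: cheapest edge leaving the tree is n5—n8 (2); add n8.
Step 2: cheapest edge leaving the tree is n3—n5 (3); add n3.
Step 3: cheapest edge leaving the tree is n1—n3 (4); add n1.
Step 4: cheapest edge leaving the tree is n3—n7 (5); add n7.
Step 5: cheapest edge leaving the tree is n1—n9 (5); add n9.
Step 6: cheapest edge leaving the tree is n2—n3 (8); add n2.
Step 7: cheapest edge leaving the tree is n4—n9 (14); add n4.
Step 8: cheapest edge leaving the tree is n2—n6 (18); add n6.
MST edges: n5—n8, n3—n5, n1—n3, n3—n7, n1—n9, n2—n3, n4—n9, n2—n6; total weight 2+3+4+5+5+8+14+18 = 59.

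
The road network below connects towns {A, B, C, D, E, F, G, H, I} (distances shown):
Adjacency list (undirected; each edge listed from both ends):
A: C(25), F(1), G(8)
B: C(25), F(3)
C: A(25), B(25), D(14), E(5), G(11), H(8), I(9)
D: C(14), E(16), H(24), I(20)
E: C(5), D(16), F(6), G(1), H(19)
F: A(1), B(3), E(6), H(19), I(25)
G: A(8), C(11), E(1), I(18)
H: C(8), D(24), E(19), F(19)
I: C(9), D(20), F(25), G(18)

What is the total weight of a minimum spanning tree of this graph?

47

Prim, starting at I.
Step 1: cheapest edge leaving the tree is C—I (9); add C.
Step 2: cheapest edge leaving the tree is C—E (5); add E.
Step 3: cheapest edge leaving the tree is E—G (1); add G.
Step 4: cheapest edge leaving the tree is E—F (6); add F.
Step 5: cheapest edge leaving the tree is A—F (1); add A.
Step 6: cheapest edge leaving the tree is B—F (3); add B.
Step 7: cheapest edge leaving the tree is C—H (8); add H.
Step 8: cheapest edge leaving the tree is C—D (14); add D.
MST edges: C—I, C—E, E—G, E—F, A—F, B—F, C—H, C—D; total weight 9+5+1+6+1+3+8+14 = 47.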